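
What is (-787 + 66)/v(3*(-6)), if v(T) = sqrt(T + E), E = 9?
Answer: 721*I/3 ≈ 240.33*I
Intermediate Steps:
v(T) = sqrt(9 + T) (v(T) = sqrt(T + 9) = sqrt(9 + T))
(-787 + 66)/v(3*(-6)) = (-787 + 66)/(sqrt(9 + 3*(-6))) = -721/sqrt(9 - 18) = -721*(-I/3) = -(-721)*I/3 = 721*I/3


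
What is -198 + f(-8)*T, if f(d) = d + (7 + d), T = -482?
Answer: 4140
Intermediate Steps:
f(d) = 7 + 2*d
-198 + f(-8)*T = -198 + (7 + 2*(-8))*(-482) = -198 + (7 - 16)*(-482) = -198 - 9*(-482) = -198 + 4338 = 4140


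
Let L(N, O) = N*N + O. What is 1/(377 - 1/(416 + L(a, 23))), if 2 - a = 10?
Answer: 503/189630 ≈ 0.0026525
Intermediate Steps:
a = -8 (a = 2 - 1*10 = 2 - 10 = -8)
L(N, O) = O + N**2 (L(N, O) = N**2 + O = O + N**2)
1/(377 - 1/(416 + L(a, 23))) = 1/(377 - 1/(416 + (23 + (-8)**2))) = 1/(377 - 1/(416 + (23 + 64))) = 1/(377 - 1/(416 + 87)) = 1/(377 - 1/503) = 1/(189630/503) = 503/189630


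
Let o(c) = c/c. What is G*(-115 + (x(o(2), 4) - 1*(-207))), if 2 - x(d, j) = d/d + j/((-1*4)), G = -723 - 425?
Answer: -107912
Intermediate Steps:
G = -1148
o(c) = 1
x(d, j) = 1 + j/4 (x(d, j) = 2 - (d/d + j/((-1*4))) = 2 - (1 + j/(-4)) = 2 - (1 + j*(-1/4)) = 2 - (1 - j/4) = 2 + (-1 + j/4) = 1 + j/4)
G*(-115 + (x(o(2), 4) - 1*(-207))) = -1148*(-115 + ((1 + (1/4)*4) - 1*(-207))) = -1148*(-115 + ((1 + 1) + 207)) = -1148*(-115 + (2 + 207)) = -1148*(-115 + 209) = -1148*94 = -107912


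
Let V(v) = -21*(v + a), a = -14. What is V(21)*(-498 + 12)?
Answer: 71442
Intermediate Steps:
V(v) = 294 - 21*v (V(v) = -21*(v - 14) = -21*(-14 + v) = 294 - 21*v)
V(21)*(-498 + 12) = (294 - 21*21)*(-498 + 12) = (294 - 441)*(-486) = -147*(-486) = 71442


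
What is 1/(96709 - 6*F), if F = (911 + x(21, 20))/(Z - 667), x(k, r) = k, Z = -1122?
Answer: 1789/173017993 ≈ 1.0340e-5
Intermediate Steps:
F = -932/1789 (F = (911 + 21)/(-1122 - 667) = 932/(-1789) = 932*(-1/1789) = -932/1789 ≈ -0.52096)
1/(96709 - 6*F) = 1/(96709 - 6*(-932/1789)) = 1/(96709 + 5592/1789) = 1/(173017993/1789) = 1789/173017993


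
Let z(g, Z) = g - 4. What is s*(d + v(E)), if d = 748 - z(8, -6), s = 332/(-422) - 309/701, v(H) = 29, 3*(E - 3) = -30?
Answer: -140349745/147911 ≈ -948.88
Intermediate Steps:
E = -7 (E = 3 + (⅓)*(-30) = 3 - 10 = -7)
s = -181565/147911 (s = 332*(-1/422) - 309*1/701 = -166/211 - 309/701 = -181565/147911 ≈ -1.2275)
z(g, Z) = -4 + g
d = 744 (d = 748 - (-4 + 8) = 748 - 1*4 = 748 - 4 = 744)
s*(d + v(E)) = -181565*(744 + 29)/147911 = -181565/147911*773 = -140349745/147911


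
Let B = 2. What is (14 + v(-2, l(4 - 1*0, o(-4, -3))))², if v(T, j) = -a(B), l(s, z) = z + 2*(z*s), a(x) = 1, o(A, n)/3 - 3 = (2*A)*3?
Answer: 169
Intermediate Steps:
o(A, n) = 9 + 18*A (o(A, n) = 9 + 3*((2*A)*3) = 9 + 3*(6*A) = 9 + 18*A)
l(s, z) = z + 2*s*z (l(s, z) = z + 2*(s*z) = z + 2*s*z)
v(T, j) = -1 (v(T, j) = -1*1 = -1)
(14 + v(-2, l(4 - 1*0, o(-4, -3))))² = (14 - 1)² = 13² = 169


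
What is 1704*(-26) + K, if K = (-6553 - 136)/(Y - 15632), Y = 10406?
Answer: -231526015/5226 ≈ -44303.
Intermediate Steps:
K = 6689/5226 (K = (-6553 - 136)/(10406 - 15632) = -6689/(-5226) = -6689*(-1/5226) = 6689/5226 ≈ 1.2799)
1704*(-26) + K = 1704*(-26) + 6689/5226 = -44304 + 6689/5226 = -231526015/5226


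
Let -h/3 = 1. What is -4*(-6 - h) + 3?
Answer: 15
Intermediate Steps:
h = -3 (h = -3*1 = -3)
-4*(-6 - h) + 3 = -4*(-6 - 1*(-3)) + 3 = -4*(-6 + 3) + 3 = -4*(-3) + 3 = 12 + 3 = 15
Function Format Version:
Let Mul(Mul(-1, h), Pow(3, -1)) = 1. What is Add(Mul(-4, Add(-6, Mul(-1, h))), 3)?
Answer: 15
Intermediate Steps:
h = -3 (h = Mul(-3, 1) = -3)
Add(Mul(-4, Add(-6, Mul(-1, h))), 3) = Add(Mul(-4, Add(-6, Mul(-1, -3))), 3) = Add(Mul(-4, Add(-6, 3)), 3) = Add(Mul(-4, -3), 3) = Add(12, 3) = 15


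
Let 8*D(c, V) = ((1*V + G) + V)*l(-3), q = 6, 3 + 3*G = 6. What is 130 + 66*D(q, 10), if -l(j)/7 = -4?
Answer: 4981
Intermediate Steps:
G = 1 (G = -1 + (⅓)*6 = -1 + 2 = 1)
l(j) = 28 (l(j) = -7*(-4) = 28)
D(c, V) = 7/2 + 7*V (D(c, V) = (((1*V + 1) + V)*28)/8 = (((V + 1) + V)*28)/8 = (((1 + V) + V)*28)/8 = ((1 + 2*V)*28)/8 = (28 + 56*V)/8 = 7/2 + 7*V)
130 + 66*D(q, 10) = 130 + 66*(7/2 + 7*10) = 130 + 66*(7/2 + 70) = 130 + 66*(147/2) = 130 + 4851 = 4981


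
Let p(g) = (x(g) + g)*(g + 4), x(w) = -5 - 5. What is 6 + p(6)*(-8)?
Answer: 326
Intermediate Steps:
x(w) = -10
p(g) = (-10 + g)*(4 + g) (p(g) = (-10 + g)*(g + 4) = (-10 + g)*(4 + g))
6 + p(6)*(-8) = 6 + (-40 + 6² - 6*6)*(-8) = 6 + (-40 + 36 - 36)*(-8) = 6 - 40*(-8) = 6 + 320 = 326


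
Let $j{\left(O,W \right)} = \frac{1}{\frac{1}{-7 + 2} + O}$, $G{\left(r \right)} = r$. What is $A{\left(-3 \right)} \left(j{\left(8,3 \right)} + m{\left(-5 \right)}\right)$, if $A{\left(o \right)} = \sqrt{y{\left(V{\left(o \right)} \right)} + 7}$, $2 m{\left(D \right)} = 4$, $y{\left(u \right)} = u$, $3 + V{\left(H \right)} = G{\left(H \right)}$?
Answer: $\frac{83}{39} \approx 2.1282$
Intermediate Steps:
$V{\left(H \right)} = -3 + H$
$m{\left(D \right)} = 2$ ($m{\left(D \right)} = \frac{1}{2} \cdot 4 = 2$)
$j{\left(O,W \right)} = \frac{1}{- \frac{1}{5} + O}$ ($j{\left(O,W \right)} = \frac{1}{\frac{1}{-5} + O} = \frac{1}{- \frac{1}{5} + O}$)
$A{\left(o \right)} = \sqrt{4 + o}$ ($A{\left(o \right)} = \sqrt{\left(-3 + o\right) + 7} = \sqrt{4 + o}$)
$A{\left(-3 \right)} \left(j{\left(8,3 \right)} + m{\left(-5 \right)}\right) = \sqrt{4 - 3} \left(\frac{5}{-1 + 5 \cdot 8} + 2\right) = \sqrt{1} \left(\frac{5}{-1 + 40} + 2\right) = 1 \left(\frac{5}{39} + 2\right) = 1 \cdot \frac{83}{39} = \frac{83}{39}$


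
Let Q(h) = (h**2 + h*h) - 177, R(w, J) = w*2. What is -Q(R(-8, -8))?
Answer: -335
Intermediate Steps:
R(w, J) = 2*w
Q(h) = -177 + 2*h**2 (Q(h) = (h**2 + h**2) - 177 = 2*h**2 - 177 = -177 + 2*h**2)
-Q(R(-8, -8)) = -(-177 + 2*(2*(-8))**2) = -(-177 + 2*(-16)**2) = -(-177 + 2*256) = -(-177 + 512) = -1*335 = -335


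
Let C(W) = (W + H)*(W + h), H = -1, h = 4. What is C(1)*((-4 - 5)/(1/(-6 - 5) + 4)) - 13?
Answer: -13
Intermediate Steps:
C(W) = (-1 + W)*(4 + W) (C(W) = (W - 1)*(W + 4) = (-1 + W)*(4 + W))
C(1)*((-4 - 5)/(1/(-6 - 5) + 4)) - 13 = (-4 + 1**2 + 3*1)*((-4 - 5)/(1/(-6 - 5) + 4)) - 13 = (-4 + 1 + 3)*(-9/(1/(-11) + 4)) - 13 = 0*(-9/(-1/11 + 4)) - 13 = 0*(-9/43/11) - 13 = 0*(-9*11/43) - 13 = 0*(-99/43) - 13 = 0 - 13 = -13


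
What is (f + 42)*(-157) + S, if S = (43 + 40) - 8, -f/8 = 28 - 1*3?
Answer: 24881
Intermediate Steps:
f = -200 (f = -8*(28 - 1*3) = -8*(28 - 3) = -8*25 = -200)
S = 75 (S = 83 - 8 = 75)
(f + 42)*(-157) + S = (-200 + 42)*(-157) + 75 = -158*(-157) + 75 = 24806 + 75 = 24881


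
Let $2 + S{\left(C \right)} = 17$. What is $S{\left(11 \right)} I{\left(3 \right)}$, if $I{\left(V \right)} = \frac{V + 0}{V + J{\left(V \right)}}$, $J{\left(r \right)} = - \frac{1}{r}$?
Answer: $\frac{135}{8} \approx 16.875$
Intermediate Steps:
$I{\left(V \right)} = \frac{V}{V - \frac{1}{V}}$ ($I{\left(V \right)} = \frac{V + 0}{V - \frac{1}{V}} = \frac{V}{V - \frac{1}{V}}$)
$S{\left(C \right)} = 15$ ($S{\left(C \right)} = -2 + 17 = 15$)
$S{\left(11 \right)} I{\left(3 \right)} = 15 \frac{3^{2}}{-1 + 3^{2}} = 15 \frac{9}{-1 + 9} = 15 \cdot \frac{9}{8} = \frac{135}{8}$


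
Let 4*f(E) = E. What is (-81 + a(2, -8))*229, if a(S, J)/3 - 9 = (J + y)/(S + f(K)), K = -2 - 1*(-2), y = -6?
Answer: -17175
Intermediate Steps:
K = 0 (K = -2 + 2 = 0)
f(E) = E/4
a(S, J) = 27 + 3*(-6 + J)/S (a(S, J) = 27 + 3*((J - 6)/(S + (¼)*0)) = 27 + 3*((-6 + J)/(S + 0)) = 27 + 3*((-6 + J)/S) = 27 + 3*(-6 + J)/S)
(-81 + a(2, -8))*229 = (-81 + 3*(-6 - 8 + 9*2)/2)*229 = (-81 + 3*(½)*(-6 - 8 + 18))*229 = (-81 + 3*(½)*4)*229 = (-81 + 6)*229 = -75*229 = -17175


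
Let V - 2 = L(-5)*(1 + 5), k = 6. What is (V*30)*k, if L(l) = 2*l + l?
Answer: -15840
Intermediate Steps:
L(l) = 3*l
V = -88 (V = 2 + (3*(-5))*(1 + 5) = 2 - 15*6 = 2 - 90 = -88)
(V*30)*k = -88*30*6 = -2640*6 = -15840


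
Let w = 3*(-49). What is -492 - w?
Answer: -345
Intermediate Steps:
w = -147
-492 - w = -492 - 1*(-147) = -492 + 147 = -345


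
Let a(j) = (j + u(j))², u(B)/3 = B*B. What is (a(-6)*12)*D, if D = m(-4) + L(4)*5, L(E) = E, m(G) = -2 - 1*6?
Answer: 1498176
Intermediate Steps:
m(G) = -8 (m(G) = -2 - 6 = -8)
u(B) = 3*B² (u(B) = 3*(B*B) = 3*B²)
a(j) = (j + 3*j²)²
D = 12 (D = -8 + 4*5 = -8 + 20 = 12)
(a(-6)*12)*D = (((-6)²*(1 + 3*(-6))²)*12)*12 = ((36*(1 - 18)²)*12)*12 = ((36*(-17)²)*12)*12 = ((36*289)*12)*12 = (10404*12)*12 = 124848*12 = 1498176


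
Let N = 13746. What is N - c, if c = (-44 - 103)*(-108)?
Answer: -2130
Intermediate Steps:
c = 15876 (c = -147*(-108) = 15876)
N - c = 13746 - 1*15876 = 13746 - 15876 = -2130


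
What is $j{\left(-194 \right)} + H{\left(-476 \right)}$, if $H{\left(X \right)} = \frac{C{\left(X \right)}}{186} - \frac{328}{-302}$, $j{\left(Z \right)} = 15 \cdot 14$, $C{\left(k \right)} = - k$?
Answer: $\frac{3000220}{14043} \approx 213.65$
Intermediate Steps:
$j{\left(Z \right)} = 210$
$H{\left(X \right)} = \frac{164}{151} - \frac{X}{186}$ ($H{\left(X \right)} = \frac{\left(-1\right) X}{186} - \frac{328}{-302} = - X \frac{1}{186} - - \frac{164}{151} = - \frac{X}{186} + \frac{164}{151} = \frac{164}{151} - \frac{X}{186}$)
$j{\left(-194 \right)} + H{\left(-476 \right)} = 210 + \left(\frac{164}{151} - - \frac{238}{93}\right) = 210 + \left(\frac{164}{151} + \frac{238}{93}\right) = 210 + \frac{51190}{14043} = \frac{3000220}{14043}$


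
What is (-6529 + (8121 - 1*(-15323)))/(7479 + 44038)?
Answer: 16915/51517 ≈ 0.32834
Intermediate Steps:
(-6529 + (8121 - 1*(-15323)))/(7479 + 44038) = (-6529 + (8121 + 15323))/51517 = (-6529 + 23444)*(1/51517) = 16915*(1/51517) = 16915/51517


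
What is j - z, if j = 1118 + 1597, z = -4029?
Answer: 6744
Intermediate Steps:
j = 2715
j - z = 2715 - 1*(-4029) = 2715 + 4029 = 6744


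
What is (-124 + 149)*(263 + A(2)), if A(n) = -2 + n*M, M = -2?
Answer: 6425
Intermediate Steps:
A(n) = -2 - 2*n (A(n) = -2 + n*(-2) = -2 - 2*n)
(-124 + 149)*(263 + A(2)) = (-124 + 149)*(263 + (-2 - 2*2)) = 25*(263 + (-2 - 4)) = 25*(263 - 6) = 25*257 = 6425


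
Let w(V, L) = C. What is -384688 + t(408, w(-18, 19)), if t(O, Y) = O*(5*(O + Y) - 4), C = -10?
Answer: 425600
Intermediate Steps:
w(V, L) = -10
t(O, Y) = O*(-4 + 5*O + 5*Y) (t(O, Y) = O*((5*O + 5*Y) - 4) = O*(-4 + 5*O + 5*Y))
-384688 + t(408, w(-18, 19)) = -384688 + 408*(-4 + 5*408 + 5*(-10)) = -384688 + 408*(-4 + 2040 - 50) = -384688 + 408*1986 = -384688 + 810288 = 425600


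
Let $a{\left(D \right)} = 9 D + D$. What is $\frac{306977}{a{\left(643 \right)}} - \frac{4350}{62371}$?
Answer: $\frac{29733269}{623710} \approx 47.672$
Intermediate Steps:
$a{\left(D \right)} = 10 D$
$\frac{306977}{a{\left(643 \right)}} - \frac{4350}{62371} = \frac{306977}{10 \cdot 643} - \frac{4350}{62371} = \frac{306977}{6430} - \frac{4350}{62371} = \frac{29733269}{623710}$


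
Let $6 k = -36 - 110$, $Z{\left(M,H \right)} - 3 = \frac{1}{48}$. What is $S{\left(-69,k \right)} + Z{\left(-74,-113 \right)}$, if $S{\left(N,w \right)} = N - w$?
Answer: $- \frac{1999}{48} \approx -41.646$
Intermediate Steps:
$Z{\left(M,H \right)} = \frac{145}{48}$ ($Z{\left(M,H \right)} = 3 + \frac{1}{48} = \frac{145}{48}$)
$k = - \frac{73}{3}$ ($k = \frac{-36 - 110}{6} = \frac{1}{6} \left(-146\right) = - \frac{73}{3} \approx -24.333$)
$S{\left(-69,k \right)} + Z{\left(-74,-113 \right)} = \left(-69 - - \frac{73}{3}\right) + \frac{145}{48} = \left(-69 + \frac{73}{3}\right) + \frac{145}{48} = - \frac{134}{3} + \frac{145}{48} = - \frac{1999}{48}$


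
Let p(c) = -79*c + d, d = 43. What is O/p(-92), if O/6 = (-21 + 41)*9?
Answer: 360/2437 ≈ 0.14772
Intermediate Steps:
O = 1080 (O = 6*((-21 + 41)*9) = 6*(20*9) = 6*180 = 1080)
p(c) = 43 - 79*c (p(c) = -79*c + 43 = 43 - 79*c)
O/p(-92) = 1080/(43 - 79*(-92)) = 1080/(43 + 7268) = 1080/7311 = 1080*(1/7311) = 360/2437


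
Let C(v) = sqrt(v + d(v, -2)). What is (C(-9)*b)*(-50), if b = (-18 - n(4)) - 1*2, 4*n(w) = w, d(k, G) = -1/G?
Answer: 525*I*sqrt(34) ≈ 3061.3*I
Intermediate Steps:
n(w) = w/4
C(v) = sqrt(1/2 + v) (C(v) = sqrt(v - 1/(-2)) = sqrt(v - 1*(-1/2)) = sqrt(v + 1/2) = sqrt(1/2 + v))
b = -21 (b = (-18 - 4/4) - 1*2 = (-18 - 1*1) - 2 = (-18 - 1) - 2 = -19 - 2 = -21)
(C(-9)*b)*(-50) = ((sqrt(2 + 4*(-9))/2)*(-21))*(-50) = ((sqrt(2 - 36)/2)*(-21))*(-50) = ((sqrt(-34)/2)*(-21))*(-50) = (((I*sqrt(34))/2)*(-21))*(-50) = ((I*sqrt(34)/2)*(-21))*(-50) = -21*I*sqrt(34)/2*(-50) = 525*I*sqrt(34)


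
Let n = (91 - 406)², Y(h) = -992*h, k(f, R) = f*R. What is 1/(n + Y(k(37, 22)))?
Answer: -1/708263 ≈ -1.4119e-6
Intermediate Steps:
k(f, R) = R*f
n = 99225 (n = (-315)² = 99225)
1/(n + Y(k(37, 22))) = 1/(99225 - 21824*37) = 1/(99225 - 992*814) = 1/(99225 - 807488) = 1/(-708263) = -1/708263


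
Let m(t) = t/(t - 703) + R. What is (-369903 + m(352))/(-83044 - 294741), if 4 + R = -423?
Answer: 129986182/132602535 ≈ 0.98027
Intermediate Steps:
R = -427 (R = -4 - 423 = -427)
m(t) = -427 + t/(-703 + t) (m(t) = t/(t - 703) - 427 = t/(-703 + t) - 427 = -427 + t/(-703 + t))
(-369903 + m(352))/(-83044 - 294741) = (-369903 + (300181 - 426*352)/(-703 + 352))/(-83044 - 294741) = (-369903 + (300181 - 149952)/(-351))/(-377785) = (-369903 - 1/351*150229)*(-1/377785) = (-369903 - 150229/351)*(-1/377785) = -129986182/351*(-1/377785) = 129986182/132602535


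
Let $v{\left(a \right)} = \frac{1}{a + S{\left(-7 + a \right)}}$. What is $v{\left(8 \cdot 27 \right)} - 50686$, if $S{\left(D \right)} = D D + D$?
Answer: $- \frac{2235556715}{44106} \approx -50686.0$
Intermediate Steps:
$S{\left(D \right)} = D + D^{2}$ ($S{\left(D \right)} = D^{2} + D = D + D^{2}$)
$v{\left(a \right)} = \frac{1}{a + \left(-7 + a\right) \left(-6 + a\right)}$ ($v{\left(a \right)} = \frac{1}{a + \left(-7 + a\right) \left(1 + \left(-7 + a\right)\right)} = \frac{1}{a + \left(-7 + a\right) \left(-6 + a\right)}$)
$v{\left(8 \cdot 27 \right)} - 50686 = \frac{1}{8 \cdot 27 + \left(-7 + 8 \cdot 27\right) \left(-6 + 8 \cdot 27\right)} - 50686 = \frac{1}{216 + \left(-7 + 216\right) \left(-6 + 216\right)} - 50686 = \frac{1}{216 + 209 \cdot 210} - 50686 = \frac{1}{216 + 43890} - 50686 = \frac{1}{44106} - 50686 = - \frac{2235556715}{44106}$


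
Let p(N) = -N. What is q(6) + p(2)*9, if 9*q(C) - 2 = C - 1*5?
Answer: -53/3 ≈ -17.667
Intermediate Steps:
q(C) = -⅓ + C/9 (q(C) = 2/9 + (C - 1*5)/9 = 2/9 + (C - 5)/9 = 2/9 + (-5 + C)/9 = 2/9 + (-5/9 + C/9) = -⅓ + C/9)
q(6) + p(2)*9 = (-⅓ + (⅑)*6) - 1*2*9 = (-⅓ + ⅔) - 2*9 = ⅓ - 18 = -53/3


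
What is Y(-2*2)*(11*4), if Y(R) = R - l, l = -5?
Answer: 44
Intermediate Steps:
Y(R) = 5 + R (Y(R) = R - 1*(-5) = R + 5 = 5 + R)
Y(-2*2)*(11*4) = (5 - 2*2)*(11*4) = (5 - 4)*44 = 1*44 = 44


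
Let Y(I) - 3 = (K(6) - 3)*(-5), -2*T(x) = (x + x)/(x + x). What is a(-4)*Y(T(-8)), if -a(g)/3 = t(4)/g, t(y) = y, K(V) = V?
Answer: -36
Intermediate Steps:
T(x) = -½ (T(x) = -(x + x)/(2*(x + x)) = -2*x/(2*(2*x)) = -2*x*1/(2*x)/2 = -½*1 = -½)
Y(I) = -12 (Y(I) = 3 + (6 - 3)*(-5) = 3 + 3*(-5) = 3 - 15 = -12)
a(g) = -12/g
a(-4)*Y(T(-8)) = -12/(-4)*(-12) = -12*(-¼)*(-12) = 3*(-12) = -36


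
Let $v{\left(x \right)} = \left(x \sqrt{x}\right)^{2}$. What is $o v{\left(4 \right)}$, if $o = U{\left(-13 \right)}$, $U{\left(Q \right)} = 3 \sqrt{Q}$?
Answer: $192 i \sqrt{13} \approx 692.27 i$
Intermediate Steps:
$v{\left(x \right)} = x^{3}$ ($v{\left(x \right)} = \left(x^{\frac{3}{2}}\right)^{2} = x^{3}$)
$o = 3 i \sqrt{13}$ ($o = 3 \sqrt{-13} = 3 i \sqrt{13} \approx 10.817 i$)
$o v{\left(4 \right)} = 3 i \sqrt{13} \cdot 4^{3} = 3 i \sqrt{13} \cdot 64 = 192 i \sqrt{13}$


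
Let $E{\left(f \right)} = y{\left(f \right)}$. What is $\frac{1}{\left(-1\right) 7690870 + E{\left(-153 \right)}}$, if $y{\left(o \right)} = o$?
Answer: $- \frac{1}{7691023} \approx -1.3002 \cdot 10^{-7}$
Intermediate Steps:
$E{\left(f \right)} = f$
$\frac{1}{\left(-1\right) 7690870 + E{\left(-153 \right)}} = \frac{1}{\left(-1\right) 7690870 - 153} = \frac{1}{-7690870 - 153} = \frac{1}{-7691023} = - \frac{1}{7691023}$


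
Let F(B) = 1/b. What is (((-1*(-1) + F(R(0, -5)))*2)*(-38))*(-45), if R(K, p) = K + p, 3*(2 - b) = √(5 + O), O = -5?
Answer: 5130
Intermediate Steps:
b = 2 (b = 2 - √(5 - 5)/3 = 2 - √0/3 = 2 - ⅓*0 = 2 + 0 = 2)
F(B) = ½ (F(B) = 1/2 = ½)
(((-1*(-1) + F(R(0, -5)))*2)*(-38))*(-45) = (((-1*(-1) + ½)*2)*(-38))*(-45) = (((1 + ½)*2)*(-38))*(-45) = (((3/2)*2)*(-38))*(-45) = (3*(-38))*(-45) = -114*(-45) = 5130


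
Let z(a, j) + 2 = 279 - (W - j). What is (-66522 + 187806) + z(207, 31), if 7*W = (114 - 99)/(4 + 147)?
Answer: 128522729/1057 ≈ 1.2159e+5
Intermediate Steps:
W = 15/1057 (W = ((114 - 99)/(4 + 147))/7 = (15/151)/7 = (15*(1/151))/7 = (⅐)*(15/151) = 15/1057 ≈ 0.014191)
z(a, j) = 292774/1057 + j (z(a, j) = -2 + (279 - (15/1057 - j)) = -2 + (279 + (-15/1057 + j)) = -2 + (294888/1057 + j) = 292774/1057 + j)
(-66522 + 187806) + z(207, 31) = (-66522 + 187806) + (292774/1057 + 31) = 121284 + 325541/1057 = 128522729/1057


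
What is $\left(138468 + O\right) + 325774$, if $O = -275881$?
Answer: $188361$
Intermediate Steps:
$\left(138468 + O\right) + 325774 = \left(138468 - 275881\right) + 325774 = -137413 + 325774 = 188361$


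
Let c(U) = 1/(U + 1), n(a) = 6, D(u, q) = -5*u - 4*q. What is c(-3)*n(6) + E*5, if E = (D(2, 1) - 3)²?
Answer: 1442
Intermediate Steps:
E = 289 (E = ((-5*2 - 4*1) - 3)² = ((-10 - 4) - 3)² = (-14 - 3)² = (-17)² = 289)
c(U) = 1/(1 + U)
c(-3)*n(6) + E*5 = 6/(1 - 3) + 289*5 = 6/(-2) + 1445 = -½*6 + 1445 = -3 + 1445 = 1442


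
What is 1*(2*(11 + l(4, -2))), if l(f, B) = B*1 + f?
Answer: 26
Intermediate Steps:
l(f, B) = B + f
1*(2*(11 + l(4, -2))) = 1*(2*(11 + (-2 + 4))) = 1*(2*(11 + 2)) = 1*(2*13) = 1*26 = 26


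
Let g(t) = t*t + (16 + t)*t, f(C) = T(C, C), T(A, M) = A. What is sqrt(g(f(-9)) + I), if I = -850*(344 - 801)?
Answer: 2*sqrt(97117) ≈ 623.27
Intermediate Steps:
f(C) = C
g(t) = t**2 + t*(16 + t)
I = 388450 (I = -850*(-457) = 388450)
sqrt(g(f(-9)) + I) = sqrt(2*(-9)*(8 - 9) + 388450) = sqrt(2*(-9)*(-1) + 388450) = sqrt(18 + 388450) = sqrt(388468) = 2*sqrt(97117)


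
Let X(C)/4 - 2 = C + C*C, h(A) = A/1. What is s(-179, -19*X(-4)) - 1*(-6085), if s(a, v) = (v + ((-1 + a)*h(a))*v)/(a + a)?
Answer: 18230787/179 ≈ 1.0185e+5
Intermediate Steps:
h(A) = A (h(A) = A*1 = A)
X(C) = 8 + 4*C + 4*C² (X(C) = 8 + 4*(C + C*C) = 8 + 4*(C + C²) = 8 + (4*C + 4*C²) = 8 + 4*C + 4*C²)
s(a, v) = (v + a*v*(-1 + a))/(2*a) (s(a, v) = (v + ((-1 + a)*a)*v)/(a + a) = (v + (a*(-1 + a))*v)/((2*a)) = (v + a*v*(-1 + a))*(1/(2*a)) = (v + a*v*(-1 + a))/(2*a))
s(-179, -19*X(-4)) - 1*(-6085) = (½)*(-19*(8 + 4*(-4) + 4*(-4)²))*(1 + (-179)² - 1*(-179))/(-179) - 1*(-6085) = (½)*(-19*(8 - 16 + 4*16))*(-1/179)*(1 + 32041 + 179) + 6085 = (½)*(-19*(8 - 16 + 64))*(-1/179)*32221 + 6085 = (½)*(-19*56)*(-1/179)*32221 + 6085 = (½)*(-1064)*(-1/179)*32221 + 6085 = 17141572/179 + 6085 = 18230787/179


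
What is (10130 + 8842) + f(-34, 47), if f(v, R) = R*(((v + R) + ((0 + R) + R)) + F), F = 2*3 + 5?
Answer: 24518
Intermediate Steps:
F = 11 (F = 6 + 5 = 11)
f(v, R) = R*(11 + v + 3*R) (f(v, R) = R*(((v + R) + ((0 + R) + R)) + 11) = R*(((R + v) + (R + R)) + 11) = R*(((R + v) + 2*R) + 11) = R*((v + 3*R) + 11) = R*(11 + v + 3*R))
(10130 + 8842) + f(-34, 47) = (10130 + 8842) + 47*(11 - 34 + 3*47) = 18972 + 47*(11 - 34 + 141) = 18972 + 47*118 = 18972 + 5546 = 24518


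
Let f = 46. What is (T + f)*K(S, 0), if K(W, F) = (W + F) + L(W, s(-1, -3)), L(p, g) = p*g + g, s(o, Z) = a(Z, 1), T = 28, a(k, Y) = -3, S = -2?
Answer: 74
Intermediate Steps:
s(o, Z) = -3
L(p, g) = g + g*p (L(p, g) = g*p + g = g + g*p)
K(W, F) = -3 + F - 2*W (K(W, F) = (W + F) - 3*(1 + W) = (F + W) + (-3 - 3*W) = -3 + F - 2*W)
(T + f)*K(S, 0) = (28 + 46)*(-3 + 0 - 2*(-2)) = 74*(-3 + 0 + 4) = 74*1 = 74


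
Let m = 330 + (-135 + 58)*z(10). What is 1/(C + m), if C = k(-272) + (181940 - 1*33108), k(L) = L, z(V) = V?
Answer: 1/148120 ≈ 6.7513e-6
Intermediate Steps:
m = -440 (m = 330 + (-135 + 58)*10 = 330 - 77*10 = 330 - 770 = -440)
C = 148560 (C = -272 + (181940 - 1*33108) = -272 + (181940 - 33108) = -272 + 148832 = 148560)
1/(C + m) = 1/(148560 - 440) = 1/148120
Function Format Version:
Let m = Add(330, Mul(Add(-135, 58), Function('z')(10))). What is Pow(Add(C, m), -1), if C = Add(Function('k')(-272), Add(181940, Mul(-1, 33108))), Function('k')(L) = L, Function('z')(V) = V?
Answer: Rational(1, 148120) ≈ 6.7513e-6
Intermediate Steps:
m = -440 (m = Add(330, Mul(Add(-135, 58), 10)) = Add(330, Mul(-77, 10)) = Add(330, -770) = -440)
C = 148560 (C = Add(-272, Add(181940, Mul(-1, 33108))) = Add(-272, Add(181940, -33108)) = Add(-272, 148832) = 148560)
Pow(Add(C, m), -1) = Pow(Add(148560, -440), -1) = Pow(148120, -1) = Rational(1, 148120)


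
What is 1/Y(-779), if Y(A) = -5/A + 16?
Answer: 779/12469 ≈ 0.062475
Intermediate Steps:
Y(A) = 16 - 5/A (Y(A) = -5/A + 16 = 16 - 5/A)
1/Y(-779) = 1/(16 - 5/(-779)) = 1/(16 - 5*(-1/779)) = 1/(16 + 5/779) = 1/(12469/779) = 779/12469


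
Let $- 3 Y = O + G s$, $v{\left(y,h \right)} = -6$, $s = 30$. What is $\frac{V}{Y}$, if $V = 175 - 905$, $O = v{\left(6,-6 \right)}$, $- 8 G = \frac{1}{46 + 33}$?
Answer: $- \frac{230680}{637} \approx -362.13$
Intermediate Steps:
$G = - \frac{1}{632}$ ($G = - \frac{1}{8 \left(46 + 33\right)} = - \frac{1}{8 \cdot 79} = \left(- \frac{1}{8}\right) \frac{1}{79} = - \frac{1}{632} \approx -0.0015823$)
$O = -6$
$V = -730$
$Y = \frac{637}{316}$ ($Y = - \frac{-6 - \frac{15}{316}}{3} = \left(- \frac{1}{3}\right) \left(- \frac{1911}{316}\right) = \frac{637}{316} \approx 2.0158$)
$\frac{V}{Y} = - \frac{730}{\frac{637}{316}} = \left(-730\right) \frac{316}{637} = - \frac{230680}{637}$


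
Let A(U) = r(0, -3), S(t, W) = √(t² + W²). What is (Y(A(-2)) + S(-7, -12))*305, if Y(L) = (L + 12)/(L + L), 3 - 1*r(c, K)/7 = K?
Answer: 2745/14 + 305*√193 ≈ 4433.3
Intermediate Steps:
r(c, K) = 21 - 7*K
S(t, W) = √(W² + t²)
A(U) = 42 (A(U) = 21 - 7*(-3) = 21 + 21 = 42)
Y(L) = (12 + L)/(2*L) (Y(L) = (12 + L)/((2*L)) = (12 + L)*(1/(2*L)) = (12 + L)/(2*L))
(Y(A(-2)) + S(-7, -12))*305 = ((½)*(12 + 42)/42 + √((-12)² + (-7)²))*305 = ((½)*(1/42)*54 + √(144 + 49))*305 = (9/14 + √193)*305 = 2745/14 + 305*√193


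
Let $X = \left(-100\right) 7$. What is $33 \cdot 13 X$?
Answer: $-300300$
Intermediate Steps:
$X = -700$
$33 \cdot 13 X = 33 \cdot 13 \left(-700\right) = 429 \left(-700\right) = -300300$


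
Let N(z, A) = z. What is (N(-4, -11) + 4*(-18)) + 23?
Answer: -53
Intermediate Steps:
(N(-4, -11) + 4*(-18)) + 23 = (-4 + 4*(-18)) + 23 = (-4 - 72) + 23 = -76 + 23 = -53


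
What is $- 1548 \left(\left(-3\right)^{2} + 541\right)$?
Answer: $-851400$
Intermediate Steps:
$- 1548 \left(\left(-3\right)^{2} + 541\right) = - 1548 \left(9 + 541\right) = \left(-1548\right) 550 = -851400$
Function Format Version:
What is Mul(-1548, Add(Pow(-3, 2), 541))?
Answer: -851400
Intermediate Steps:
Mul(-1548, Add(Pow(-3, 2), 541)) = Mul(-1548, Add(9, 541)) = Mul(-1548, 550) = -851400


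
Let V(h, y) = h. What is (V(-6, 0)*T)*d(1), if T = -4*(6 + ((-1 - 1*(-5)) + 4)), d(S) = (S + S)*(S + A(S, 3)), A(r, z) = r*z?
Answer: 2688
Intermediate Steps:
d(S) = 8*S² (d(S) = (S + S)*(S + S*3) = (2*S)*(S + 3*S) = (2*S)*(4*S) = 8*S²)
T = -56 (T = -4*(6 + ((-1 + 5) + 4)) = -4*(6 + (4 + 4)) = -4*(6 + 8) = -4*14 = -56)
(V(-6, 0)*T)*d(1) = (-6*(-56))*(8*1²) = 336*(8*1) = 336*8 = 2688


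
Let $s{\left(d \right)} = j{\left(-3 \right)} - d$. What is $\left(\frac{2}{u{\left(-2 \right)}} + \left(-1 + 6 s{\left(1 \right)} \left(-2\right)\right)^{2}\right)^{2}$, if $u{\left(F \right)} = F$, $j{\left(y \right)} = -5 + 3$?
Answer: $1498176$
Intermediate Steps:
$j{\left(y \right)} = -2$
$s{\left(d \right)} = -2 - d$
$\left(\frac{2}{u{\left(-2 \right)}} + \left(-1 + 6 s{\left(1 \right)} \left(-2\right)\right)^{2}\right)^{2} = \left(\frac{2}{-2} + \left(-1 + 6 \left(-2 - 1\right) \left(-2\right)\right)^{2}\right)^{2} = \left(2 \left(- \frac{1}{2}\right) + \left(-1 + 6 \left(-2 - 1\right) \left(-2\right)\right)^{2}\right)^{2} = \left(-1 + \left(-1 + 6 \left(-3\right) \left(-2\right)\right)^{2}\right)^{2} = \left(-1 + \left(-1 - -36\right)^{2}\right)^{2} = \left(-1 + \left(-1 + 36\right)^{2}\right)^{2} = \left(-1 + 35^{2}\right)^{2} = \left(-1 + 1225\right)^{2} = 1224^{2} = 1498176$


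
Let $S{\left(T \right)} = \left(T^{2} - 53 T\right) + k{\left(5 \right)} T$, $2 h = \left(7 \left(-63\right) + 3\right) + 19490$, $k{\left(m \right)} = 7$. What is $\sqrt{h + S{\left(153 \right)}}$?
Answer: $\sqrt{25897} \approx 160.93$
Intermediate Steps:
$h = 9526$ ($h = \frac{\left(7 \left(-63\right) + 3\right) + 19490}{2} = \frac{\left(-441 + 3\right) + 19490}{2} = \frac{-438 + 19490}{2} = \frac{1}{2} \cdot 19052 = 9526$)
$S{\left(T \right)} = T^{2} - 46 T$ ($S{\left(T \right)} = \left(T^{2} - 53 T\right) + 7 T = T^{2} - 46 T$)
$\sqrt{h + S{\left(153 \right)}} = \sqrt{9526 + 153 \left(-46 + 153\right)} = \sqrt{9526 + 153 \cdot 107} = \sqrt{9526 + 16371} = \sqrt{25897}$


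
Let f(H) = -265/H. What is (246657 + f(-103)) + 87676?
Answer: 34436564/103 ≈ 3.3434e+5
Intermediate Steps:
(246657 + f(-103)) + 87676 = (246657 - 265/(-103)) + 87676 = (246657 - 265*(-1/103)) + 87676 = (246657 + 265/103) + 87676 = 25405936/103 + 87676 = 34436564/103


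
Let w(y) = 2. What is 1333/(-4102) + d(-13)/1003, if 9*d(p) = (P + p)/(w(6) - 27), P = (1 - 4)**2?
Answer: -300808367/925718850 ≈ -0.32495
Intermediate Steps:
P = 9 (P = (-3)**2 = 9)
d(p) = -1/25 - p/225 (d(p) = ((9 + p)/(2 - 27))/9 = ((9 + p)/(-25))/9 = ((9 + p)*(-1/25))/9 = (-9/25 - p/25)/9 = -1/25 - p/225)
1333/(-4102) + d(-13)/1003 = 1333/(-4102) + (-1/25 - 1/225*(-13))/1003 = 1333*(-1/4102) + (-1/25 + 13/225)*(1/1003) = -1333/4102 + (4/225)*(1/1003) = -1333/4102 + 4/225675 = -300808367/925718850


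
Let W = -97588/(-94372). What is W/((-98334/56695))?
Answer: -1383187915/2319994062 ≈ -0.59620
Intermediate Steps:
W = 24397/23593 (W = -97588*(-1/94372) = 24397/23593 ≈ 1.0341)
W/((-98334/56695)) = 24397/(23593*((-98334/56695))) = 24397/(23593*((-98334*1/56695))) = 24397/(23593*(-98334/56695)) = (24397/23593)*(-56695/98334) = -1383187915/2319994062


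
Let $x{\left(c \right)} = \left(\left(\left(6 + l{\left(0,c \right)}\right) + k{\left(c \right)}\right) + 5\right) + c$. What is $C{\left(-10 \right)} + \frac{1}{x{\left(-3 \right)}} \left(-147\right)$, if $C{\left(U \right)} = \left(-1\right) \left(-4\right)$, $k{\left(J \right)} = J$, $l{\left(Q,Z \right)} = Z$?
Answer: $- \frac{139}{2} \approx -69.5$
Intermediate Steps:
$C{\left(U \right)} = 4$
$x{\left(c \right)} = 11 + 3 c$ ($x{\left(c \right)} = \left(\left(\left(6 + c\right) + c\right) + 5\right) + c = \left(\left(6 + 2 c\right) + 5\right) + c = \left(11 + 2 c\right) + c = 11 + 3 c$)
$C{\left(-10 \right)} + \frac{1}{x{\left(-3 \right)}} \left(-147\right) = 4 + \frac{1}{11 + 3 \left(-3\right)} \left(-147\right) = 4 + \frac{1}{11 - 9} \left(-147\right) = 4 + \frac{1}{2} \left(-147\right) = 4 - \frac{147}{2} = - \frac{139}{2}$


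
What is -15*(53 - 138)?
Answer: 1275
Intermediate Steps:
-15*(53 - 138) = -15*(-85) = 1275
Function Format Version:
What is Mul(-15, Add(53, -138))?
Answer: 1275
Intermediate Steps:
Mul(-15, Add(53, -138)) = Mul(-15, -85) = 1275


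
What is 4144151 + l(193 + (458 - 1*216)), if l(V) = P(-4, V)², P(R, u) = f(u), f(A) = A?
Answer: 4333376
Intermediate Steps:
P(R, u) = u
l(V) = V²
4144151 + l(193 + (458 - 1*216)) = 4144151 + (193 + (458 - 1*216))² = 4144151 + (193 + (458 - 216))² = 4144151 + (193 + 242)² = 4144151 + 435² = 4144151 + 189225 = 4333376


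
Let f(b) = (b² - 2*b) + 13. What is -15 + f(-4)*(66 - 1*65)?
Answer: 22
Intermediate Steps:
f(b) = 13 + b² - 2*b
-15 + f(-4)*(66 - 1*65) = -15 + (13 + (-4)² - 2*(-4))*(66 - 1*65) = -15 + (13 + 16 + 8)*(66 - 65) = -15 + 37*1 = -15 + 37 = 22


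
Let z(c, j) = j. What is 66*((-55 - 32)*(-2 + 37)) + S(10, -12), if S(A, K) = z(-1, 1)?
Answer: -200969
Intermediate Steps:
S(A, K) = 1
66*((-55 - 32)*(-2 + 37)) + S(10, -12) = 66*((-55 - 32)*(-2 + 37)) + 1 = 66*(-87*35) + 1 = 66*(-3045) + 1 = -200970 + 1 = -200969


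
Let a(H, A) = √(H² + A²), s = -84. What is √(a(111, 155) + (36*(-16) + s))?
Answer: √(-660 + √36346) ≈ 21.665*I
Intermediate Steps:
a(H, A) = √(A² + H²)
√(a(111, 155) + (36*(-16) + s)) = √(√(155² + 111²) + (36*(-16) - 84)) = √(√(24025 + 12321) + (-576 - 84)) = √(√36346 - 660) = √(-660 + √36346)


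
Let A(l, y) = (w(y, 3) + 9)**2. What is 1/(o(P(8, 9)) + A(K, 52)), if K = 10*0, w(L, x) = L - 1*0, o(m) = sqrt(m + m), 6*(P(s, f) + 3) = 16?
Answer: 11163/41537525 - I*sqrt(6)/41537525 ≈ 0.00026874 - 5.897e-8*I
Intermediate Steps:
P(s, f) = -1/3 (P(s, f) = -3 + (1/6)*16 = -3 + 8/3 = -1/3)
o(m) = sqrt(2)*sqrt(m) (o(m) = sqrt(2*m) = sqrt(2)*sqrt(m))
w(L, x) = L (w(L, x) = L + 0 = L)
K = 0
A(l, y) = (9 + y)**2 (A(l, y) = (y + 9)**2 = (9 + y)**2)
1/(o(P(8, 9)) + A(K, 52)) = 1/(sqrt(2)*sqrt(-1/3) + (9 + 52)**2) = 1/(sqrt(2)*(I*sqrt(3)/3) + 61**2) = 1/(I*sqrt(6)/3 + 3721) = 1/(3721 + I*sqrt(6)/3)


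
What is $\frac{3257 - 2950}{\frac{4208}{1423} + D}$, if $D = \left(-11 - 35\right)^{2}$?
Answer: $\frac{436861}{3015276} \approx 0.14488$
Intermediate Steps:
$D = 2116$ ($D = \left(-46\right)^{2} = 2116$)
$\frac{3257 - 2950}{\frac{4208}{1423} + D} = \frac{3257 - 2950}{\frac{4208}{1423} + 2116} = \frac{307}{4208 \cdot \frac{1}{1423} + 2116} = \frac{307}{\frac{4208}{1423} + 2116} = \frac{307}{\frac{3015276}{1423}} = 307 \cdot \frac{1423}{3015276} = \frac{436861}{3015276}$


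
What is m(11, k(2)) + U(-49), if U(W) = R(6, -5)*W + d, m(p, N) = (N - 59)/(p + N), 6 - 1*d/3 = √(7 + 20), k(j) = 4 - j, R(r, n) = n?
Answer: 3362/13 - 9*√3 ≈ 243.03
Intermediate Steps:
d = 18 - 9*√3 (d = 18 - 3*√(7 + 20) = 18 - 9*√3 ≈ 2.4115)
m(p, N) = (-59 + N)/(N + p)
U(W) = 18 - 9*√3 - 5*W (U(W) = -5*W + (18 - 9*√3) = 18 - 9*√3 - 5*W)
m(11, k(2)) + U(-49) = (-59 + (4 - 1*2))/((4 - 1*2) + 11) + (18 - 9*√3 - 5*(-49)) = (-59 + (4 - 2))/((4 - 2) + 11) + (18 - 9*√3 + 245) = (-59 + 2)/(2 + 11) + (263 - 9*√3) = -57/13 + (263 - 9*√3) = 3362/13 - 9*√3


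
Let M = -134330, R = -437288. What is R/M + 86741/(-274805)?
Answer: 10851701031/3691455565 ≈ 2.9397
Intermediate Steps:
R/M + 86741/(-274805) = -437288/(-134330) + 86741/(-274805) = -437288*(-1/134330) + 86741*(-1/274805) = 218644/67165 - 86741/274805 = 10851701031/3691455565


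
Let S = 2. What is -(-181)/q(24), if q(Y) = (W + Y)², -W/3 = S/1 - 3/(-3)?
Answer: 181/225 ≈ 0.80444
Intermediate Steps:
W = -9 (W = -3*(2/1 - 3/(-3)) = -3*(2*1 - 3*(-⅓)) = -3*(2 + 1) = -3*3 = -9)
q(Y) = (-9 + Y)²
-(-181)/q(24) = -(-181)/((-9 + 24)²) = -(-181)/(15²) = -(-181)/225 = -1*(-181/225) = 181/225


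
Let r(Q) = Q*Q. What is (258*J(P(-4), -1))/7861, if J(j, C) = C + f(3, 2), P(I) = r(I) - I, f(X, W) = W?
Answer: 258/7861 ≈ 0.032820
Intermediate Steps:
r(Q) = Q²
P(I) = I² - I
J(j, C) = 2 + C (J(j, C) = C + 2 = 2 + C)
(258*J(P(-4), -1))/7861 = (258*(2 - 1))/7861 = (258*1)*(1/7861) = 258*(1/7861) = 258/7861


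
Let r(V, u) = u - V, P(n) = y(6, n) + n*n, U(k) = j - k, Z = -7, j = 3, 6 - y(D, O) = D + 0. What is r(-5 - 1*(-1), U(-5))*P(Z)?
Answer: 588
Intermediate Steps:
y(D, O) = 6 - D (y(D, O) = 6 - (D + 0) = 6 - D)
U(k) = 3 - k
P(n) = n**2 (P(n) = (6 - 1*6) + n*n = (6 - 6) + n**2 = 0 + n**2 = n**2)
r(-5 - 1*(-1), U(-5))*P(Z) = ((3 - 1*(-5)) - (-5 - 1*(-1)))*(-7)**2 = ((3 + 5) - (-5 + 1))*49 = (8 - 1*(-4))*49 = (8 + 4)*49 = 12*49 = 588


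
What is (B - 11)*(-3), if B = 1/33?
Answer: 362/11 ≈ 32.909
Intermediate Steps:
B = 1/33 ≈ 0.030303
(B - 11)*(-3) = (1/33 - 11)*(-3) = -362/33*(-3) = 362/11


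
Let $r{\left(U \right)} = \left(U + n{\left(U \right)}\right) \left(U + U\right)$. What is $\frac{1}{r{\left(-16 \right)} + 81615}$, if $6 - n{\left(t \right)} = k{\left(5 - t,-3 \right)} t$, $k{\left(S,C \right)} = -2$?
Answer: $\frac{1}{82959} \approx 1.2054 \cdot 10^{-5}$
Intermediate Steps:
$n{\left(t \right)} = 6 + 2 t$ ($n{\left(t \right)} = 6 - - 2 t = 6 + 2 t$)
$r{\left(U \right)} = 2 U \left(6 + 3 U\right)$ ($r{\left(U \right)} = \left(U + \left(6 + 2 U\right)\right) \left(U + U\right) = \left(6 + 3 U\right) 2 U = 2 U \left(6 + 3 U\right)$)
$\frac{1}{r{\left(-16 \right)} + 81615} = \frac{1}{6 \left(-16\right) \left(2 - 16\right) + 81615} = \frac{1}{6 \left(-16\right) \left(-14\right) + 81615} = \frac{1}{1344 + 81615} = \frac{1}{82959}$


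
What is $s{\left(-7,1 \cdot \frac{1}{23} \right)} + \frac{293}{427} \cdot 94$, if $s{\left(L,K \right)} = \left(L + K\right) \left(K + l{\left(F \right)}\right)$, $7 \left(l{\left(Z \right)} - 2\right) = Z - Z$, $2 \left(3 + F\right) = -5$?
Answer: $\frac{11358678}{225883} \approx 50.286$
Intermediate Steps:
$F = - \frac{11}{2}$ ($F = -3 + \frac{1}{2} \left(-5\right) = -3 - \frac{5}{2} = - \frac{11}{2} \approx -5.5$)
$l{\left(Z \right)} = 2$ ($l{\left(Z \right)} = 2 + \frac{Z - Z}{7} = 2 + \frac{1}{7} \cdot 0 = 2 + 0 = 2$)
$s{\left(L,K \right)} = \left(2 + K\right) \left(K + L\right)$ ($s{\left(L,K \right)} = \left(L + K\right) \left(K + 2\right) = \left(K + L\right) \left(2 + K\right) = \left(2 + K\right) \left(K + L\right)$)
$s{\left(-7,1 \cdot \frac{1}{23} \right)} + \frac{293}{427} \cdot 94 = \left(\left(1 \cdot \frac{1}{23}\right)^{2} + 2 \cdot 1 \cdot \frac{1}{23} + 2 \left(-7\right) + 1 \cdot \frac{1}{23} \left(-7\right)\right) + \frac{293}{427} \cdot 94 = \left(\left(1 \cdot \frac{1}{23}\right)^{2} + 2 \cdot 1 \cdot \frac{1}{23} - 14 + 1 \cdot \frac{1}{23} \left(-7\right)\right) + 293 \cdot \frac{1}{427} \cdot 94 = \left(\left(\frac{1}{23}\right)^{2} + 2 \cdot \frac{1}{23} - 14 + \frac{1}{23} \left(-7\right)\right) + \frac{293}{427} \cdot 94 = \left(\frac{1}{529} + \frac{2}{23} - 14 - \frac{7}{23}\right) + \frac{27542}{427} = - \frac{7520}{529} + \frac{27542}{427} = \frac{11358678}{225883}$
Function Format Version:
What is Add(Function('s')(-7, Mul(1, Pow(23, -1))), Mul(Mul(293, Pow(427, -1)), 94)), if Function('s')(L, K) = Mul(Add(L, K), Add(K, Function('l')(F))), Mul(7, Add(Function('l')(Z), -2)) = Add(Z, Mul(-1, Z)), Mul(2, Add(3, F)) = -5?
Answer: Rational(11358678, 225883) ≈ 50.286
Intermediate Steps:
F = Rational(-11, 2) (F = Add(-3, Mul(Rational(1, 2), -5)) = Add(-3, Rational(-5, 2)) = Rational(-11, 2) ≈ -5.5000)
Function('l')(Z) = 2 (Function('l')(Z) = Add(2, Mul(Rational(1, 7), Add(Z, Mul(-1, Z)))) = Add(2, Mul(Rational(1, 7), 0)) = Add(2, 0) = 2)
Function('s')(L, K) = Mul(Add(2, K), Add(K, L)) (Function('s')(L, K) = Mul(Add(L, K), Add(K, 2)) = Mul(Add(K, L), Add(2, K)) = Mul(Add(2, K), Add(K, L)))
Add(Function('s')(-7, Mul(1, Pow(23, -1))), Mul(Mul(293, Pow(427, -1)), 94)) = Add(Add(Pow(Mul(1, Pow(23, -1)), 2), Mul(2, Mul(1, Pow(23, -1))), Mul(2, -7), Mul(Mul(1, Pow(23, -1)), -7)), Mul(Mul(293, Pow(427, -1)), 94)) = Add(Add(Pow(Mul(1, Rational(1, 23)), 2), Mul(2, Mul(1, Rational(1, 23))), -14, Mul(Mul(1, Rational(1, 23)), -7)), Mul(Mul(293, Rational(1, 427)), 94)) = Add(Add(Pow(Rational(1, 23), 2), Mul(2, Rational(1, 23)), -14, Mul(Rational(1, 23), -7)), Mul(Rational(293, 427), 94)) = Add(Add(Rational(1, 529), Rational(2, 23), -14, Rational(-7, 23)), Rational(27542, 427)) = Add(Rational(-7520, 529), Rational(27542, 427)) = Rational(11358678, 225883)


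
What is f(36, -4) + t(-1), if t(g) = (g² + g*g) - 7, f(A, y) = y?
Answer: -9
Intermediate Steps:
t(g) = -7 + 2*g² (t(g) = (g² + g²) - 7 = 2*g² - 7 = -7 + 2*g²)
f(36, -4) + t(-1) = -4 + (-7 + 2*(-1)²) = -4 + (-7 + 2*1) = -4 + (-7 + 2) = -4 - 5 = -9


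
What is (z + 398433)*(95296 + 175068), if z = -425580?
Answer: -7339571508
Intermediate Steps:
(z + 398433)*(95296 + 175068) = (-425580 + 398433)*(95296 + 175068) = -27147*270364 = -7339571508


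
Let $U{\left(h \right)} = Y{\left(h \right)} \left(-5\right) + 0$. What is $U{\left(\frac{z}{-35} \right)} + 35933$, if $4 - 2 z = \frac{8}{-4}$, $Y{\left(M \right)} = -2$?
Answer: $35943$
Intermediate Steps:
$z = 3$ ($z = 2 - \frac{8 \frac{1}{-4}}{2} = 2 - \frac{8 \left(- \frac{1}{4}\right)}{2} = 2 - -1 = 2 + 1 = 3$)
$U{\left(h \right)} = 10$ ($U{\left(h \right)} = \left(-2\right) \left(-5\right) + 0 = 10 + 0 = 10$)
$U{\left(\frac{z}{-35} \right)} + 35933 = 10 + 35933 = 35943$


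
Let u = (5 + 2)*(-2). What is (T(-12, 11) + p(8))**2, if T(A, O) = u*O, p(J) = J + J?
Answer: 19044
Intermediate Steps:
p(J) = 2*J
u = -14 (u = 7*(-2) = -14)
T(A, O) = -14*O
(T(-12, 11) + p(8))**2 = (-14*11 + 2*8)**2 = (-154 + 16)**2 = (-138)**2 = 19044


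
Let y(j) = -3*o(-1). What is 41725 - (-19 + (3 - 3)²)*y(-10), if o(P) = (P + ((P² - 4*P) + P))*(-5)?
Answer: 42580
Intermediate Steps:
o(P) = -5*P² + 10*P (o(P) = (P + (P² - 3*P))*(-5) = (P² - 2*P)*(-5) = -5*P² + 10*P)
y(j) = 45 (y(j) = -15*(-1)*(2 - 1*(-1)) = -15*(-1)*(2 + 1) = -15*(-1)*3 = -3*(-15) = 45)
41725 - (-19 + (3 - 3)²)*y(-10) = 41725 - (-19 + (3 - 3)²)*45 = 41725 - (-19 + 0²)*45 = 41725 - (-19 + 0)*45 = 41725 - (-19)*45 = 41725 - 1*(-855) = 41725 + 855 = 42580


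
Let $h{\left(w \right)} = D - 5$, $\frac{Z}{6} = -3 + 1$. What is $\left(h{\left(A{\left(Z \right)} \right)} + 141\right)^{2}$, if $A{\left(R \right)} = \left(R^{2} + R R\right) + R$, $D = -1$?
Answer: $18225$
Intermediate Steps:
$Z = -12$ ($Z = 6 \left(-3 + 1\right) = 6 \left(-2\right) = -12$)
$A{\left(R \right)} = R + 2 R^{2}$ ($A{\left(R \right)} = \left(R^{2} + R^{2}\right) + R = 2 R^{2} + R = R + 2 R^{2}$)
$h{\left(w \right)} = -6$ ($h{\left(w \right)} = -1 - 5 = -6$)
$\left(h{\left(A{\left(Z \right)} \right)} + 141\right)^{2} = \left(-6 + 141\right)^{2} = 135^{2} = 18225$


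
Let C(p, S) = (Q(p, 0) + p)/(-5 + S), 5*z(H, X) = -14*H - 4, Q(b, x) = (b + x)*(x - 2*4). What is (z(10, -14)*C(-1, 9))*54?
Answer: -13608/5 ≈ -2721.6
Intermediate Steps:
Q(b, x) = (-8 + x)*(b + x) (Q(b, x) = (b + x)*(x - 8) = (b + x)*(-8 + x) = (-8 + x)*(b + x))
z(H, X) = -⅘ - 14*H/5 (z(H, X) = (-14*H - 4)/5 = (-4 - 14*H)/5 = -⅘ - 14*H/5)
C(p, S) = -7*p/(-5 + S) (C(p, S) = ((0² - 8*p - 8*0 + p*0) + p)/(-5 + S) = ((0 - 8*p + 0 + 0) + p)/(-5 + S) = (-8*p + p)/(-5 + S) = (-7*p)/(-5 + S) = -7*p/(-5 + S))
(z(10, -14)*C(-1, 9))*54 = ((-⅘ - 14/5*10)*(-7*(-1)/(-5 + 9)))*54 = ((-⅘ - 28)*(-7*(-1)/4))*54 = -(-1008)*(-1)/(5*4)*54 = -144/5*7/4*54 = -252/5*54 = -13608/5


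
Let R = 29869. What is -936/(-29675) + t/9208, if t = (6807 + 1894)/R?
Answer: 36812827721/1165946655800 ≈ 0.031573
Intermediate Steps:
t = 1243/4267 (t = (6807 + 1894)/29869 = 8701*(1/29869) = 1243/4267 ≈ 0.29131)
-936/(-29675) + t/9208 = -936/(-29675) + (1243/4267)/9208 = -936*(-1/29675) + (1243/4267)*(1/9208) = 936/29675 + 1243/39290536 = 36812827721/1165946655800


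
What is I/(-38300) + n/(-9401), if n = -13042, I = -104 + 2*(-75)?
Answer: 250948227/180029150 ≈ 1.3939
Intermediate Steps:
I = -254 (I = -104 - 150 = -254)
I/(-38300) + n/(-9401) = -254/(-38300) - 13042/(-9401) = -254*(-1/38300) - 13042*(-1/9401) = 127/19150 + 13042/9401 = 250948227/180029150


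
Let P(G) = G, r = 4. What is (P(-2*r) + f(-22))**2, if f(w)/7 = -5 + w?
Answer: 38809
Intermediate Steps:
f(w) = -35 + 7*w (f(w) = 7*(-5 + w) = -35 + 7*w)
(P(-2*r) + f(-22))**2 = (-2*4 + (-35 + 7*(-22)))**2 = (-8 + (-35 - 154))**2 = (-8 - 189)**2 = (-197)**2 = 38809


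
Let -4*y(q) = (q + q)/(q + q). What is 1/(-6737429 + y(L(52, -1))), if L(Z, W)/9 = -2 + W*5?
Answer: -4/26949717 ≈ -1.4842e-7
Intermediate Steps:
L(Z, W) = -18 + 45*W (L(Z, W) = 9*(-2 + W*5) = 9*(-2 + 5*W) = -18 + 45*W)
y(q) = -¼ (y(q) = -(q + q)/(4*(q + q)) = -2*q/(4*(2*q)) = -2*q*1/(2*q)/4 = -¼*1 = -¼)
1/(-6737429 + y(L(52, -1))) = 1/(-6737429 - ¼) = 1/(-26949717/4) = -4/26949717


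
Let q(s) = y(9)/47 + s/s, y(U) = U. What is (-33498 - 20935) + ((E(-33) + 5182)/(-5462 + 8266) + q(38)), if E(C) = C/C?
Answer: -7173215579/131788 ≈ -54430.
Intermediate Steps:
E(C) = 1
q(s) = 56/47 (q(s) = 9/47 + s/s = 9*(1/47) + 1 = 9/47 + 1 = 56/47)
(-33498 - 20935) + ((E(-33) + 5182)/(-5462 + 8266) + q(38)) = (-33498 - 20935) + ((1 + 5182)/(-5462 + 8266) + 56/47) = -54433 + (5183/2804 + 56/47) = -54433 + 400625/131788 = -7173215579/131788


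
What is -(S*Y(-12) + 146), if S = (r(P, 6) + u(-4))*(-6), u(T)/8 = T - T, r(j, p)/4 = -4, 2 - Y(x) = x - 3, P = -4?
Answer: -1778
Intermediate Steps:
Y(x) = 5 - x (Y(x) = 2 - (x - 3) = 2 - (-3 + x) = 2 + (3 - x) = 5 - x)
r(j, p) = -16 (r(j, p) = 4*(-4) = -16)
u(T) = 0 (u(T) = 8*(T - T) = 8*0 = 0)
S = 96 (S = (-16 + 0)*(-6) = -16*(-6) = 96)
-(S*Y(-12) + 146) = -(96*(5 - 1*(-12)) + 146) = -(96*(5 + 12) + 146) = -(96*17 + 146) = -(1632 + 146) = -1*1778 = -1778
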